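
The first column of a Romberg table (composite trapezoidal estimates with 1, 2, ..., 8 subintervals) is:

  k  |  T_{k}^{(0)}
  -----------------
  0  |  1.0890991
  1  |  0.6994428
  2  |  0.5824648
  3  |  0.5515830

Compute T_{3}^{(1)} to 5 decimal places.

0.54129

Richardson extrapolation on the trapezoidal column (denominator 4−1=3):
T_{3}^{(1)} = (4·0.5515830 − 0.5824648) / 3 = 0.5412891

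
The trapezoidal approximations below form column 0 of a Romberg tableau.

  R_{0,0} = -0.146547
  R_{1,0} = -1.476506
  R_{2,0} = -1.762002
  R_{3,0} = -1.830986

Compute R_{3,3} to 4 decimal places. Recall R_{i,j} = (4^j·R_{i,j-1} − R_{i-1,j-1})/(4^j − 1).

R_{1,1} = (4·(-1.476506) − (-0.146547)) / 3 = -1.919826
R_{2,1} = -1.762002 + (-1.762002 − (-1.476506))/3 = -1.857167
R_{3,1} = -1.830986 + (-1.830986 − (-1.762002))/3 = -1.853981
R_{2,2} = (16·(-1.857167) − (-1.919826)) / 15 = -1.852990
R_{3,2} = -1.853981 + (-1.853981 − (-1.857167))/15 = -1.853769
R_{3,3} = (64·(-1.853769) − (-1.852990)) / 63 = -1.853781

-1.8538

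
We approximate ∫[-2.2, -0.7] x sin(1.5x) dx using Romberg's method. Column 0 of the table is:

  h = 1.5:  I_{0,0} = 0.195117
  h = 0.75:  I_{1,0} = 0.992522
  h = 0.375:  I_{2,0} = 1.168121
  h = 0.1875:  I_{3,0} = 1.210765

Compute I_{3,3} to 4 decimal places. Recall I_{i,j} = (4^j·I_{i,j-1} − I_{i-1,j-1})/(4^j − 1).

1.2249

I_{1,1} = (4·0.992522 − 0.195117) / 3 = 1.258324
I_{2,1} = (4·1.168121 − 0.992522) / 3 = 1.226654
I_{3,1} = (4·1.210765 − 1.168121) / 3 = 1.224980
I_{2,2} = 1.226654 + (1.226654 − 1.258324)/15 = 1.224543
I_{3,2} = 1.224980 + (1.224980 − 1.226654)/15 = 1.224868
I_{3,3} = (64·1.224868 − 1.224543) / 63 = 1.224873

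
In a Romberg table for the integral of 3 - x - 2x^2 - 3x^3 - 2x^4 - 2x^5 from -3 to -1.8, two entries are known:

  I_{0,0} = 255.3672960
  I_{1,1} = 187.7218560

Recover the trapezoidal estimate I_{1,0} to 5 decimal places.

204.63322

From I_{1,1} = (4·I_{1,0} − I_{0,0})/3, solve for I_{1,0}:
4·I_{1,0} = 3·187.7218560 + 255.3672960 = 818.5328640
I_{1,0} = 204.6332160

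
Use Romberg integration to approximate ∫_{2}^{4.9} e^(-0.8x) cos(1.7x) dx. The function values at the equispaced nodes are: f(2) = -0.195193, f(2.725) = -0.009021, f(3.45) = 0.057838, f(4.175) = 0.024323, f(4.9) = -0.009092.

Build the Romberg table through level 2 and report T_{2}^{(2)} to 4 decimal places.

-0.0079

T_{0}^{(0)} (trapezoid, 1 panel, h=2.9000): -0.296213
T_{1}^{(0)} (trapezoid, 2 panels, h=1.4500): -0.064242
T_{2}^{(0)} (trapezoid, 4 panels, h=0.7250): -0.021027
T_{1}^{(1)} = -0.064242 + (-0.064242 − (-0.296213))/3 = 0.013082
T_{2}^{(1)} = -0.021027 + (-0.021027 − (-0.064242))/3 = -0.006622
T_{2}^{(2)} = -0.006622 + (-0.006622 − 0.013082)/15 = -0.007936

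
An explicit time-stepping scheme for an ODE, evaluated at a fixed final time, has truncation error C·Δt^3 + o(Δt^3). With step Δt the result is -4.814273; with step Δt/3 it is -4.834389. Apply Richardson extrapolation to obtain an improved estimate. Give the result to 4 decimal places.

-4.8352

The leading error scales as Δt^3; refining by a factor of 3 reduces it by 3^3 = 27.
Extrapolated value = (27·A(Δt/3) − A(Δt)) / (27 − 1)
= (27·(-4.834389) − (-4.814273)) / 26
= -125.714230 / 26 = -4.835163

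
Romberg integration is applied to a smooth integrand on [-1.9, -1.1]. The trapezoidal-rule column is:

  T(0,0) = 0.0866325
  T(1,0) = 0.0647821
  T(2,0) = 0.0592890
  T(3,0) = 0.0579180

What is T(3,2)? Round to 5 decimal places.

0.05746

T(2,1) = 0.0592890 + (0.0592890 − 0.0647821)/3 = 0.0574580
T(3,1) = (4·0.0579180 − 0.0592890) / 3 = 0.0574610
T(3,2) = 0.0574610 + (0.0574610 − 0.0574580)/15 = 0.0574612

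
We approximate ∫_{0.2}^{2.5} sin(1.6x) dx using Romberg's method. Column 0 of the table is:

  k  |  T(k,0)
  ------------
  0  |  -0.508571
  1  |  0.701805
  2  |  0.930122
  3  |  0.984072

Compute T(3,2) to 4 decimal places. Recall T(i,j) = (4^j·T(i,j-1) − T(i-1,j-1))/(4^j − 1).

Richardson extrapolation on the trapezoidal column (denominator 4−1=3):
T(2,1) = (4·0.930122 − 0.701805) / 3 = 1.006228
T(3,1) = (4·0.984072 − 0.930122) / 3 = 1.002055
T(3,2) = 1.002055 + (1.002055 − 1.006228)/15 = 1.001777

1.0018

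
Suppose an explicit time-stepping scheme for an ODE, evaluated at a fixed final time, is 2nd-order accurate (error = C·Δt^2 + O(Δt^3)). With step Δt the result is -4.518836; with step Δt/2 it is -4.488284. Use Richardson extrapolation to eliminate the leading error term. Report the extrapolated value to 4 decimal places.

-4.4781

Extrapolated value = (4·A(Δt/2) − A(Δt)) / (4 − 1)
= (4·(-4.488284) − (-4.518836)) / 3
= -13.434300 / 3 = -4.478100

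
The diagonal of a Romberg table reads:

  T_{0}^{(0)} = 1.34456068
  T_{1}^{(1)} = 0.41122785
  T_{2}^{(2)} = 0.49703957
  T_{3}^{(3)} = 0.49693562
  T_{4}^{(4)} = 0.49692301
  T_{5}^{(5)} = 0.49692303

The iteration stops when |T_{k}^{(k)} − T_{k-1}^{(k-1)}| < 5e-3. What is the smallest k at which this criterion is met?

k = 3

|T_{1}^{(1)} − T_{0}^{(0)}| = 0.93333283 ≥ 5e-3
|T_{2}^{(2)} − T_{1}^{(1)}| = 0.08581172 ≥ 5e-3
|T_{3}^{(3)} − T_{2}^{(2)}| = 0.00010395 < 5e-3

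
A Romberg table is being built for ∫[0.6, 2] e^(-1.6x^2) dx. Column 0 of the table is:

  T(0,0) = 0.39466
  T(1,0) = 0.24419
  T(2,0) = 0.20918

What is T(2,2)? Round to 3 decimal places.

0.198

Richardson extrapolation on the trapezoidal column (denominator 4−1=3):
T(1,1) = (4·0.24419 − 0.39466) / 3 = 0.19403
T(2,1) = 0.20918 + (0.20918 − 0.24419)/3 = 0.19751
T(2,2) = (16·0.19751 − 0.19403) / 15 = 0.19774
(Column j=1 coincides with Simpson's rule on the same nodes.)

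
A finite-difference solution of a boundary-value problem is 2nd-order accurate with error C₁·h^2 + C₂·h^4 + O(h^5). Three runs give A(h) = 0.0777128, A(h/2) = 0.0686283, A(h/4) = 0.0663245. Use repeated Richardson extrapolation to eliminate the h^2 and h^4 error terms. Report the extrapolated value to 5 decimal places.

0.06555

First eliminate the h^2 term (factor 2^2 = 4):
  B₁ = (4·0.0686283 − 0.0777128)/3 = 0.0656001
  B₂ = (4·0.0663245 − 0.0686283)/3 = 0.0655566
Then eliminate the h^4 term (factor 2^4 = 16):
  (16·0.0655566 − 0.0656001)/15 = 0.0655537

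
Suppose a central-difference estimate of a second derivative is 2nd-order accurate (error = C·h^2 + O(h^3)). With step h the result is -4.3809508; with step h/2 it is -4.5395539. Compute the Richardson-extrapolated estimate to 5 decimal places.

The leading error scales as h^2; refining by a factor of 2 reduces it by 2^2 = 4.
Extrapolated value = (4·A(h/2) − A(h)) / (4 − 1)
= (4·(-4.5395539) − (-4.3809508)) / 3
= -13.7772648 / 3 = -4.5924216

-4.59242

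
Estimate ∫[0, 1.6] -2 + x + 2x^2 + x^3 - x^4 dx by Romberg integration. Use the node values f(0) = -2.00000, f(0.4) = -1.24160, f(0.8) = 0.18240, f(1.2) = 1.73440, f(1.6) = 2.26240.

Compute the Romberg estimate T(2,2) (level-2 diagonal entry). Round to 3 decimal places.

T(0,0) (trapezoid, 1 panel, h=1.6000): 0.20992
T(1,0) (trapezoid, 2 panels, h=0.8000): 0.25088
T(2,0) (trapezoid, 4 panels, h=0.4000): 0.32256
T(1,1) = 0.25088 + (0.25088 − 0.20992)/3 = 0.26453
T(2,1) = 0.32256 + (0.32256 − 0.25088)/3 = 0.34645
T(2,2) = 0.34645 + (0.34645 − 0.26453)/15 = 0.35191

0.352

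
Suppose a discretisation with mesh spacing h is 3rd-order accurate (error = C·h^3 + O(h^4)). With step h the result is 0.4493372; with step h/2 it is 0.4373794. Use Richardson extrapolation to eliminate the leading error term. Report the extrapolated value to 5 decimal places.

Extrapolated value = (8·A(h/2) − A(h)) / (8 − 1)
= (8·0.4373794 − 0.4493372) / 7
= 3.0496980 / 7 = 0.4356711

0.43567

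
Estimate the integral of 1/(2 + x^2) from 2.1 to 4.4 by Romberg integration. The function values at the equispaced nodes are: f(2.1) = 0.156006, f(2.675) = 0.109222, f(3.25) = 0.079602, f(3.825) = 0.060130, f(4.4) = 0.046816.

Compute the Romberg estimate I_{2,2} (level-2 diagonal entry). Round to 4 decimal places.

0.1992

I_{0,0} (trapezoid, 1 panel, h=2.3000): 0.233245
I_{1,0} (trapezoid, 2 panels, h=1.1500): 0.208165
I_{2,0} (trapezoid, 4 panels, h=0.5750): 0.201460
I_{1,1} = 0.208165 + (0.208165 − 0.233245)/3 = 0.199805
I_{2,1} = 0.201460 + (0.201460 − 0.208165)/3 = 0.199225
I_{2,2} = 0.199225 + (0.199225 − 0.199805)/15 = 0.199186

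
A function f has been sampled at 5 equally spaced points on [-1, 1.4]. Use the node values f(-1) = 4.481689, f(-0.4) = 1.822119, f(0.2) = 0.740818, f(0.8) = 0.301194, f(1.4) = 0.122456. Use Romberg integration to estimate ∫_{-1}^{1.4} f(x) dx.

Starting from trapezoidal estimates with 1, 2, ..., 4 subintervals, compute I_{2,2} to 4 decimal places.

2.9084

I_{0,0} (trapezoid, 1 panel, h=2.4000): 5.524974
I_{1,0} (trapezoid, 2 panels, h=1.2000): 3.651469
I_{2,0} (trapezoid, 4 panels, h=0.6000): 3.099722
I_{1,1} = 3.651469 + (3.651469 − 5.524974)/3 = 3.026967
I_{2,1} = 3.099722 + (3.099722 − 3.651469)/3 = 2.915806
I_{2,2} = 2.915806 + (2.915806 − 3.026967)/15 = 2.908395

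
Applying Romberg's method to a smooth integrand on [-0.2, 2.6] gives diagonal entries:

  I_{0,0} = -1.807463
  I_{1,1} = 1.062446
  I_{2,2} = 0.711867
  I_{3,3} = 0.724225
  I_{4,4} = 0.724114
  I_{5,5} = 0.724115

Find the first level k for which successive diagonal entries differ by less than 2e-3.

|I_{1,1} − I_{0,0}| = 2.869909 ≥ 2e-3
|I_{2,2} − I_{1,1}| = 0.350579 ≥ 2e-3
|I_{3,3} − I_{2,2}| = 0.012358 ≥ 2e-3
|I_{4,4} − I_{3,3}| = 0.000111 < 2e-3

k = 4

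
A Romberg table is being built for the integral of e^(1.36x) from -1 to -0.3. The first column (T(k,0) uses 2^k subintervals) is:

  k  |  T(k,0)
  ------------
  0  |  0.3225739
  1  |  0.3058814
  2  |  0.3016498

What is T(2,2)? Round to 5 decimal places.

0.30023

T(1,1) = 0.3058814 + (0.3058814 − 0.3225739)/3 = 0.3003172
T(2,1) = 0.3016498 + (0.3016498 − 0.3058814)/3 = 0.3002393
T(2,2) = 0.3002393 + (0.3002393 − 0.3003172)/15 = 0.3002341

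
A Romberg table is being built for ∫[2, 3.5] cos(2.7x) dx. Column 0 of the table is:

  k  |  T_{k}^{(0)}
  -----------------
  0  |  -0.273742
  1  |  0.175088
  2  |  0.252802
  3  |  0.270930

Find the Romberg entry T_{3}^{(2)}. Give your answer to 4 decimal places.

Richardson extrapolation on the trapezoidal column (denominator 4−1=3):
T_{2}^{(1)} = (4·0.252802 − 0.175088) / 3 = 0.278707
T_{3}^{(1)} = 0.270930 + (0.270930 − 0.252802)/3 = 0.276973
T_{3}^{(2)} = 0.276973 + (0.276973 − 0.278707)/15 = 0.276857

0.2769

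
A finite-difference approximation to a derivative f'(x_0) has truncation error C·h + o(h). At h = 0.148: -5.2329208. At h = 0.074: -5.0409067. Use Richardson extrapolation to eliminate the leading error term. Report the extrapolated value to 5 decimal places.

Extrapolated value = (2·A(h/2) − A(h)) / (2 − 1)
= (2·(-5.0409067) − (-5.2329208)) / 1
= -4.8488926 / 1 = -4.8488926

-4.84889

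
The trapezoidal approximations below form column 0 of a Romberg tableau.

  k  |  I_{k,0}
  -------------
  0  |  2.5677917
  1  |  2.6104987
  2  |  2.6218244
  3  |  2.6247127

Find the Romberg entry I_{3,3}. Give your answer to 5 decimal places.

2.62568

Richardson extrapolation on the trapezoidal column (denominator 4−1=3):
I_{1,1} = 2.6104987 + (2.6104987 − 2.5677917)/3 = 2.6247344
I_{2,1} = (4·2.6218244 − 2.6104987) / 3 = 2.6255996
I_{3,1} = (4·2.6247127 − 2.6218244) / 3 = 2.6256755
I_{2,2} = 2.6255996 + (2.6255996 − 2.6247344)/15 = 2.6256573
I_{3,2} = 2.6256755 + (2.6256755 − 2.6255996)/15 = 2.6256806
I_{3,3} = (64·2.6256806 − 2.6256573) / 63 = 2.6256810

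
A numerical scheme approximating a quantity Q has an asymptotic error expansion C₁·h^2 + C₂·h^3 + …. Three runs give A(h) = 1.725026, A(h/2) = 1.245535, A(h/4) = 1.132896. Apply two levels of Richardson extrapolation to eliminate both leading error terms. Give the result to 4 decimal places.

First eliminate the h^2 term (factor 2^2 = 4):
  B₁ = (4·1.245535 − 1.725026)/3 = 1.085705
  B₂ = (4·1.132896 − 1.245535)/3 = 1.095350
Then eliminate the h^3 term (factor 2^3 = 8):
  (8·1.095350 − 1.085705)/7 = 1.096728

1.0967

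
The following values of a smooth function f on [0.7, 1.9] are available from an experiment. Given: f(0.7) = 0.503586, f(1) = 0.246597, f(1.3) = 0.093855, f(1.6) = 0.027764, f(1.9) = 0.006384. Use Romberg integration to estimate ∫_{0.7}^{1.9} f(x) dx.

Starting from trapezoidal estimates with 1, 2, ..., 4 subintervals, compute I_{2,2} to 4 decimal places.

0.1797

I_{0,0} (trapezoid, 1 panel, h=1.2000): 0.305982
I_{1,0} (trapezoid, 2 panels, h=0.6000): 0.209304
I_{2,0} (trapezoid, 4 panels, h=0.3000): 0.186960
I_{1,1} = 0.209304 + (0.209304 − 0.305982)/3 = 0.177078
I_{2,1} = 0.186960 + (0.186960 − 0.209304)/3 = 0.179512
I_{2,2} = 0.179512 + (0.179512 − 0.177078)/15 = 0.179674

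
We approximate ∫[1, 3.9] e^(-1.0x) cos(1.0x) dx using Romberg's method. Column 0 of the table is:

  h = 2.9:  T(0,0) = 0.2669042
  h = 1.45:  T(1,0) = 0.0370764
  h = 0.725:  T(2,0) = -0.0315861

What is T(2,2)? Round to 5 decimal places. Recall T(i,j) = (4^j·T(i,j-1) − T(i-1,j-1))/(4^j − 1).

Richardson extrapolation on the trapezoidal column (denominator 4−1=3):
T(1,1) = (4·0.0370764 − 0.2669042) / 3 = -0.0395329
T(2,1) = (4·(-0.0315861) − 0.0370764) / 3 = -0.0544736
T(2,2) = -0.0544736 + (-0.0544736 − (-0.0395329))/15 = -0.0554696

-0.05547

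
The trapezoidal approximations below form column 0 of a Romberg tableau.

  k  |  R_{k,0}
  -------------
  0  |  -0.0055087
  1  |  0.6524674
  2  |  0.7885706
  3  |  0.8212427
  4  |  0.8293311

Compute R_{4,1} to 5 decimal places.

0.83203

Richardson extrapolation on the trapezoidal column (denominator 4−1=3):
R_{4,1} = (4·0.8293311 − 0.8212427) / 3 = 0.8320272
(Column j=1 coincides with Simpson's rule on the same nodes.)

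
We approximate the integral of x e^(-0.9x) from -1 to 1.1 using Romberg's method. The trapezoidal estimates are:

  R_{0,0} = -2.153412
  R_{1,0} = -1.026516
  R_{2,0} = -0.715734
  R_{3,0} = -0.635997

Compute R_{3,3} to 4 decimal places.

-0.6092

R_{1,1} = -1.026516 + (-1.026516 − (-2.153412))/3 = -0.650884
R_{2,1} = -0.715734 + (-0.715734 − (-1.026516))/3 = -0.612140
R_{3,1} = (4·(-0.635997) − (-0.715734)) / 3 = -0.609418
R_{2,2} = (16·(-0.612140) − (-0.650884)) / 15 = -0.609557
R_{3,2} = -0.609418 + (-0.609418 − (-0.612140))/15 = -0.609237
R_{3,3} = -0.609237 + (-0.609237 − (-0.609557))/63 = -0.609232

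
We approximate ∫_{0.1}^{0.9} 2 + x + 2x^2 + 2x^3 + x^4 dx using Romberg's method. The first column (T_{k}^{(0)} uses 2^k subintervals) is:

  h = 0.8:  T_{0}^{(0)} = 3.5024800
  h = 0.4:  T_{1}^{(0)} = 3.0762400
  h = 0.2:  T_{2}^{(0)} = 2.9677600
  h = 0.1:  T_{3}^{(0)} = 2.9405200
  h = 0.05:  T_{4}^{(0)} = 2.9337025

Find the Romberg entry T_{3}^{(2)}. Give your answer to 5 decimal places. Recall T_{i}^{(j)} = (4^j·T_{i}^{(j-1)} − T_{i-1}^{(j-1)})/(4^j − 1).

2.93143

Richardson extrapolation on the trapezoidal column (denominator 4−1=3):
T_{2}^{(1)} = 2.9677600 + (2.9677600 − 3.0762400)/3 = 2.9316000
T_{3}^{(1)} = (4·2.9405200 − 2.9677600) / 3 = 2.9314400
T_{3}^{(2)} = (16·2.9314400 − 2.9316000) / 15 = 2.9314293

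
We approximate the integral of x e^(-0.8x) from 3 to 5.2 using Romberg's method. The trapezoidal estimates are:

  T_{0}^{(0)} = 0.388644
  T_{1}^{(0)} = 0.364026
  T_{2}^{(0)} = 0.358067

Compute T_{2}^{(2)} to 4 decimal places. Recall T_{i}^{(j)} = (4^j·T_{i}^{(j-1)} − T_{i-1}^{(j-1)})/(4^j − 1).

0.3561

Richardson extrapolation on the trapezoidal column (denominator 4−1=3):
T_{1}^{(1)} = 0.364026 + (0.364026 − 0.388644)/3 = 0.355820
T_{2}^{(1)} = (4·0.358067 − 0.364026) / 3 = 0.356081
T_{2}^{(2)} = (16·0.356081 − 0.355820) / 15 = 0.356098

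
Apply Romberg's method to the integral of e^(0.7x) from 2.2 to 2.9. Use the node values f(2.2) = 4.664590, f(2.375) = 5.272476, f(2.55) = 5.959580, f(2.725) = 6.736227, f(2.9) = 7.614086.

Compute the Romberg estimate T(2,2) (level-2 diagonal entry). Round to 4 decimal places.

T(0,0) (trapezoid, 1 panel, h=0.7000): 4.297537
T(1,0) (trapezoid, 2 panels, h=0.3500): 4.234621
T(2,0) (trapezoid, 4 panels, h=0.1750): 4.218834
T(1,1) = 4.234621 + (4.234621 − 4.297537)/3 = 4.213649
T(2,1) = 4.218834 + (4.218834 − 4.234621)/3 = 4.213572
T(2,2) = 4.213572 + (4.213572 − 4.213649)/15 = 4.213567

4.2136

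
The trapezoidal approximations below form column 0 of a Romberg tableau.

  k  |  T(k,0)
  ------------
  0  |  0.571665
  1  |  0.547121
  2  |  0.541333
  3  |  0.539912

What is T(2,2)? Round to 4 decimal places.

0.5394

Richardson extrapolation on the trapezoidal column (denominator 4−1=3):
T(1,1) = 0.547121 + (0.547121 − 0.571665)/3 = 0.538940
T(2,1) = 0.541333 + (0.541333 − 0.547121)/3 = 0.539404
T(2,2) = 0.539404 + (0.539404 − 0.538940)/15 = 0.539435
(Column j=1 coincides with Simpson's rule on the same nodes.)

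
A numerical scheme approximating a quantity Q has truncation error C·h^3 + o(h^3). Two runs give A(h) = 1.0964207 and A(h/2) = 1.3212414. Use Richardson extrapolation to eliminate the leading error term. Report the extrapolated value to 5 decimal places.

1.35336

The leading error scales as h^3; refining by a factor of 2 reduces it by 2^3 = 8.
Extrapolated value = (8·A(h/2) − A(h)) / (8 − 1)
= (8·1.3212414 − 1.0964207) / 7
= 9.4735105 / 7 = 1.3533586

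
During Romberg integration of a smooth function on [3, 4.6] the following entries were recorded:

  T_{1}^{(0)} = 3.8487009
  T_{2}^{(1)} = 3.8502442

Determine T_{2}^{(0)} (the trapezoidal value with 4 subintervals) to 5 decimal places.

From T_{2}^{(1)} = (4·T_{2}^{(0)} − T_{1}^{(0)})/3, solve for T_{2}^{(0)}:
4·T_{2}^{(0)} = 3·3.8502442 + 3.8487009 = 15.3994335
T_{2}^{(0)} = 3.8498584

3.84986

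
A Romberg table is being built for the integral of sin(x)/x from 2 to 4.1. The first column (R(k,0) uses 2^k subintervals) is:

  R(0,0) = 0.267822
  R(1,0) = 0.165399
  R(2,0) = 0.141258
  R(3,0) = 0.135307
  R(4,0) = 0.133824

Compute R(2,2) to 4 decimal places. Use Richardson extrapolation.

R(1,1) = 0.165399 + (0.165399 − 0.267822)/3 = 0.131258
R(2,1) = (4·0.141258 − 0.165399) / 3 = 0.133211
R(2,2) = (16·0.133211 − 0.131258) / 15 = 0.133341

0.1333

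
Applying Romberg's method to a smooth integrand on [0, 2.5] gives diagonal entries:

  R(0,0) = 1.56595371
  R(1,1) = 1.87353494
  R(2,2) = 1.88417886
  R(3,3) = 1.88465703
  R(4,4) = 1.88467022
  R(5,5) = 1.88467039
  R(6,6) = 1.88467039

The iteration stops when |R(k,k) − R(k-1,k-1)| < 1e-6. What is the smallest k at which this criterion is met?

|R(1,1) − R(0,0)| = 0.30758123 ≥ 1e-6
|R(2,2) − R(1,1)| = 0.01064392 ≥ 1e-6
|R(3,3) − R(2,2)| = 0.00047817 ≥ 1e-6
|R(4,4) − R(3,3)| = 0.00001319 ≥ 1e-6
|R(5,5) − R(4,4)| = 0.00000017 < 1e-6

k = 5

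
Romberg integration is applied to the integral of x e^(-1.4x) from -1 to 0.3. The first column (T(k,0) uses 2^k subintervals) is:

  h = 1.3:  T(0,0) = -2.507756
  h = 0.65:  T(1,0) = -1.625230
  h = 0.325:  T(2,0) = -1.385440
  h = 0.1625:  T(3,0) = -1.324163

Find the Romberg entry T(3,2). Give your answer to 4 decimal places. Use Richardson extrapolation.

-1.3036

Richardson extrapolation on the trapezoidal column (denominator 4−1=3):
T(2,1) = (4·(-1.385440) − (-1.625230)) / 3 = -1.305510
T(3,1) = -1.324163 + (-1.324163 − (-1.385440))/3 = -1.303737
T(3,2) = (16·(-1.303737) − (-1.305510)) / 15 = -1.303619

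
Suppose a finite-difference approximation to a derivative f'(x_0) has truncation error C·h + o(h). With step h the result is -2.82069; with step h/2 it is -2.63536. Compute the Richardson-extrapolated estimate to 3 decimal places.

Extrapolated value = (2·A(h/2) − A(h)) / (2 − 1)
= (2·(-2.63536) − (-2.82069)) / 1
= -2.45003 / 1 = -2.45003

-2.450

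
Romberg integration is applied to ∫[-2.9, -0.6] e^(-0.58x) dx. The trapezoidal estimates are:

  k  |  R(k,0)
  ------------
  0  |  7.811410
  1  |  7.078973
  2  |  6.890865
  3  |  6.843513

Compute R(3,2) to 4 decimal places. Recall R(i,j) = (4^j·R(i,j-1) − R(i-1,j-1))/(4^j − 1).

R(2,1) = 6.890865 + (6.890865 − 7.078973)/3 = 6.828162
R(3,1) = 6.843513 + (6.843513 − 6.890865)/3 = 6.827729
R(3,2) = 6.827729 + (6.827729 − 6.828162)/15 = 6.827700

6.8277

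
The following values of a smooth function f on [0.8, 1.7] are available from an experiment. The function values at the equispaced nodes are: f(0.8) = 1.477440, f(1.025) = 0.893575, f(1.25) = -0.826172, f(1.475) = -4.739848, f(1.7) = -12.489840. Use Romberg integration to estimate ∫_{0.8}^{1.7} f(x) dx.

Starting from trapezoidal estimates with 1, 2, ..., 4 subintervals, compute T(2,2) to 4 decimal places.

T(0,0) (trapezoid, 1 panel, h=0.9000): -4.955580
T(1,0) (trapezoid, 2 panels, h=0.4500): -2.849567
T(2,0) (trapezoid, 4 panels, h=0.2250): -2.290195
T(1,1) = -2.849567 + (-2.849567 − (-4.955580))/3 = -2.147563
T(2,1) = -2.290195 + (-2.290195 − (-2.849567))/3 = -2.103738
T(2,2) = -2.103738 + (-2.103738 − (-2.147563))/15 = -2.100816

-2.1008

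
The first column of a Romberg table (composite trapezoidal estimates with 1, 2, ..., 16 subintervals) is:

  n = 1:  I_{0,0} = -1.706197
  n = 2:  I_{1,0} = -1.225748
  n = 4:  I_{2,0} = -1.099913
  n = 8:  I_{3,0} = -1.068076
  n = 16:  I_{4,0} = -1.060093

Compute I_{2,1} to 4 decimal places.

-1.0580

Richardson extrapolation on the trapezoidal column (denominator 4−1=3):
I_{2,1} = (4·(-1.099913) − (-1.225748)) / 3 = -1.057968
(Column j=1 coincides with Simpson's rule on the same nodes.)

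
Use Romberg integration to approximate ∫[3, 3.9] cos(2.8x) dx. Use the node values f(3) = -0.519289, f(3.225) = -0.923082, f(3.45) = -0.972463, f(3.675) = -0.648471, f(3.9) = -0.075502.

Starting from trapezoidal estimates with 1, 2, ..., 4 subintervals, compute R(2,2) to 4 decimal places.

-0.6612

R(0,0) (trapezoid, 1 panel, h=0.9000): -0.267656
R(1,0) (trapezoid, 2 panels, h=0.4500): -0.571436
R(2,0) (trapezoid, 4 panels, h=0.2250): -0.639318
R(1,1) = -0.571436 + (-0.571436 − (-0.267656))/3 = -0.672696
R(2,1) = -0.639318 + (-0.639318 − (-0.571436))/3 = -0.661945
R(2,2) = -0.661945 + (-0.661945 − (-0.672696))/15 = -0.661228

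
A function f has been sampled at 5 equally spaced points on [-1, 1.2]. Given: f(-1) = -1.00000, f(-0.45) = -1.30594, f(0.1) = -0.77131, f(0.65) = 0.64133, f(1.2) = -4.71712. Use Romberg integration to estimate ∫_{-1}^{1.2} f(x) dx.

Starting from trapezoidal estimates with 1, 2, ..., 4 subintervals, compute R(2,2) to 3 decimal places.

R(0,0) (trapezoid, 1 panel, h=2.2000): -6.28883
R(1,0) (trapezoid, 2 panels, h=1.1000): -3.99286
R(2,0) (trapezoid, 4 panels, h=0.5500): -2.36196
R(1,1) = -3.99286 + (-3.99286 − (-6.28883))/3 = -3.22754
R(2,1) = -2.36196 + (-2.36196 − (-3.99286))/3 = -1.81833
R(2,2) = -1.81833 + (-1.81833 − (-3.22754))/15 = -1.72438

-1.724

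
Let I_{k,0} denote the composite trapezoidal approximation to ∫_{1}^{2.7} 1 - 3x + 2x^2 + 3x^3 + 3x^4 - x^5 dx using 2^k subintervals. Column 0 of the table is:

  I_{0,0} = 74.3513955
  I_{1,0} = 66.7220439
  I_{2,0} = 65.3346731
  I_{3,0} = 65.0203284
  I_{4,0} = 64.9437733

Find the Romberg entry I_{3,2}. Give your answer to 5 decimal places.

64.91844

Richardson extrapolation on the trapezoidal column (denominator 4−1=3):
I_{2,1} = (4·65.3346731 − 66.7220439) / 3 = 64.8722162
I_{3,1} = 65.0203284 + (65.0203284 − 65.3346731)/3 = 64.9155468
I_{3,2} = (16·64.9155468 − 64.8722162) / 15 = 64.9184355
(Column j=1 coincides with Simpson's rule on the same nodes.)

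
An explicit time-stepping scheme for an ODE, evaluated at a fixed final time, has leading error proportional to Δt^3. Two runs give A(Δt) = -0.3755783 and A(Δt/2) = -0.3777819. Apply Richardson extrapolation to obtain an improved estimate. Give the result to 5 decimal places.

The leading error scales as Δt^3; refining by a factor of 2 reduces it by 2^3 = 8.
Extrapolated value = (8·A(Δt/2) − A(Δt)) / (8 − 1)
= (8·(-0.3777819) − (-0.3755783)) / 7
= -2.6466769 / 7 = -0.3780967

-0.37810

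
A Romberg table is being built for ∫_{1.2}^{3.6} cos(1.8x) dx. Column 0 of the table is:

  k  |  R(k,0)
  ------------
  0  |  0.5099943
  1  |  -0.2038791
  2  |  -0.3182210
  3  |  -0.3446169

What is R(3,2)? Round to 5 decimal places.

-0.35322

R(2,1) = -0.3182210 + (-0.3182210 − (-0.2038791))/3 = -0.3563350
R(3,1) = -0.3446169 + (-0.3446169 − (-0.3182210))/3 = -0.3534155
R(3,2) = -0.3534155 + (-0.3534155 − (-0.3563350))/15 = -0.3532209
(Column j=1 coincides with Simpson's rule on the same nodes.)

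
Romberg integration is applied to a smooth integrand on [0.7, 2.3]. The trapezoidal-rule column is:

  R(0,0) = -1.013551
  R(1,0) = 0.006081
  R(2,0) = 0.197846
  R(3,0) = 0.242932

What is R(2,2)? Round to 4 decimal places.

0.2562

Richardson extrapolation on the trapezoidal column (denominator 4−1=3):
R(1,1) = 0.006081 + (0.006081 − (-1.013551))/3 = 0.345958
R(2,1) = 0.197846 + (0.197846 − 0.006081)/3 = 0.261768
R(2,2) = 0.261768 + (0.261768 − 0.345958)/15 = 0.256155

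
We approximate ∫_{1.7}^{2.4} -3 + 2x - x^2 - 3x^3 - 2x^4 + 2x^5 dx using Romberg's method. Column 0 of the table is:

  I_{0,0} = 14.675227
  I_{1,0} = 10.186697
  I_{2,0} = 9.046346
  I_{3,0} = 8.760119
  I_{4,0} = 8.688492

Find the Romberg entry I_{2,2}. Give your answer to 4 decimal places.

I_{1,1} = 10.186697 + (10.186697 − 14.675227)/3 = 8.690520
I_{2,1} = 9.046346 + (9.046346 − 10.186697)/3 = 8.666229
I_{2,2} = 8.666229 + (8.666229 − 8.690520)/15 = 8.664610
(Column j=1 coincides with Simpson's rule on the same nodes.)

8.6646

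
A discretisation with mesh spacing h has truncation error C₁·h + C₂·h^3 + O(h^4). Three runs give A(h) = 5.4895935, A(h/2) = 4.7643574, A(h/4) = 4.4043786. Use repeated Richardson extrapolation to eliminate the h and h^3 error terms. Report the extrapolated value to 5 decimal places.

First eliminate the h term (factor 2^1 = 2):
  B₁ = (2·4.7643574 − 5.4895935)/1 = 4.0391213
  B₂ = (2·4.4043786 − 4.7643574)/1 = 4.0443998
Then eliminate the h^3 term (factor 2^3 = 8):
  (8·4.0443998 − 4.0391213)/7 = 4.0451539

4.04515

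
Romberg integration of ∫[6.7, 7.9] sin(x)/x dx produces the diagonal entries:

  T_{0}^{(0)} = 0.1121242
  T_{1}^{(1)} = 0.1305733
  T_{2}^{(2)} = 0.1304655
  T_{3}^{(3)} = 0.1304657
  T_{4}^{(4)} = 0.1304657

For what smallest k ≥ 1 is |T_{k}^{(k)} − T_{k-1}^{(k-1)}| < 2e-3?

k = 2

|T_{1}^{(1)} − T_{0}^{(0)}| = 0.0184491 ≥ 2e-3
|T_{2}^{(2)} − T_{1}^{(1)}| = 0.0001078 < 2e-3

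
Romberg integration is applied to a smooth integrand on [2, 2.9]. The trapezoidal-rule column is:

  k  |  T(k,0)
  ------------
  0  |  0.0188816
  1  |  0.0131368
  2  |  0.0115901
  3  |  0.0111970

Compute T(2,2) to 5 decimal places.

Richardson extrapolation on the trapezoidal column (denominator 4−1=3):
T(1,1) = (4·0.0131368 − 0.0188816) / 3 = 0.0112219
T(2,1) = (4·0.0115901 − 0.0131368) / 3 = 0.0110745
T(2,2) = 0.0110745 + (0.0110745 − 0.0112219)/15 = 0.0110647

0.01106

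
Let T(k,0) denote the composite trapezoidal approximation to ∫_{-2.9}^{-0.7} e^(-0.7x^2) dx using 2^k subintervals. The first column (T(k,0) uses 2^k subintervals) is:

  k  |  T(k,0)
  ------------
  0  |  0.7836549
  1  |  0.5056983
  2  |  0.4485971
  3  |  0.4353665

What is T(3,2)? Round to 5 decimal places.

0.43105

T(2,1) = (4·0.4485971 − 0.5056983) / 3 = 0.4295634
T(3,1) = (4·0.4353665 − 0.4485971) / 3 = 0.4309563
T(3,2) = (16·0.4309563 − 0.4295634) / 15 = 0.4310492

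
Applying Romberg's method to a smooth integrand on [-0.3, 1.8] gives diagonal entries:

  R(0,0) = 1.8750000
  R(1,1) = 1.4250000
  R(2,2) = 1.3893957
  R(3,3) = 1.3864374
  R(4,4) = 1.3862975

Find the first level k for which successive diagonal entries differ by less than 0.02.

k = 3

|R(1,1) − R(0,0)| = 0.4500000 ≥ 0.02
|R(2,2) − R(1,1)| = 0.0356043 ≥ 0.02
|R(3,3) − R(2,2)| = 0.0029583 < 0.02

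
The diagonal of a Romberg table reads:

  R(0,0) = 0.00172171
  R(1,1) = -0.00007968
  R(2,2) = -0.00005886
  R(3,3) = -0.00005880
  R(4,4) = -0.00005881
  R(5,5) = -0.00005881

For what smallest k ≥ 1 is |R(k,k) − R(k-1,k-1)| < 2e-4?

k = 2

|R(1,1) − R(0,0)| = 0.00180139 ≥ 2e-4
|R(2,2) − R(1,1)| = 0.00002082 < 2e-4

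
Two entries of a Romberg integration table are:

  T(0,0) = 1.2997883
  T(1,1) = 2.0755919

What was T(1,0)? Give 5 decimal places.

1.88164

From T(1,1) = (4·T(1,0) − T(0,0))/3, solve for T(1,0):
4·T(1,0) = 3·2.0755919 + 1.2997883 = 7.5265640
T(1,0) = 1.8816410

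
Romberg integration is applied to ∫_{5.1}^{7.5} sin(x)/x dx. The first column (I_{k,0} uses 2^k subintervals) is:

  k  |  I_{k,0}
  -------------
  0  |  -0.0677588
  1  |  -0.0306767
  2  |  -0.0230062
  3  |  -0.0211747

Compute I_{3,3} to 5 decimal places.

Richardson extrapolation on the trapezoidal column (denominator 4−1=3):
I_{1,1} = (4·(-0.0306767) − (-0.0677588)) / 3 = -0.0183160
I_{2,1} = -0.0230062 + (-0.0230062 − (-0.0306767))/3 = -0.0204494
I_{3,1} = (4·(-0.0211747) − (-0.0230062)) / 3 = -0.0205642
I_{2,2} = -0.0204494 + (-0.0204494 − (-0.0183160))/15 = -0.0205916
I_{3,2} = -0.0205642 + (-0.0205642 − (-0.0204494))/15 = -0.0205719
I_{3,3} = -0.0205719 + (-0.0205719 − (-0.0205916))/63 = -0.0205716

-0.02057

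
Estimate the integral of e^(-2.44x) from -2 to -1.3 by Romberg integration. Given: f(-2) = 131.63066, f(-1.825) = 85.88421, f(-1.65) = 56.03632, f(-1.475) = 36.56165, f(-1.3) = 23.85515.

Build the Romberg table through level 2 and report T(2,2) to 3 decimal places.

T(0,0) (trapezoid, 1 panel, h=0.7000): 54.42003
T(1,0) (trapezoid, 2 panels, h=0.3500): 46.82273
T(2,0) (trapezoid, 4 panels, h=0.1750): 44.83939
T(1,1) = 46.82273 + (46.82273 − 54.42003)/3 = 44.29030
T(2,1) = 44.83939 + (44.83939 − 46.82273)/3 = 44.17828
T(2,2) = 44.17828 + (44.17828 − 44.29030)/15 = 44.17081

44.171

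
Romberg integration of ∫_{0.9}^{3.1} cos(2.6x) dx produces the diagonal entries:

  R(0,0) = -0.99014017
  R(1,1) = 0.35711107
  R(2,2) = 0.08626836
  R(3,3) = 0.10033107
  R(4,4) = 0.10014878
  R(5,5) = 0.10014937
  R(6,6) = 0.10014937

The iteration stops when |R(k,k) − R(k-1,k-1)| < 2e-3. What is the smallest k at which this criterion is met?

k = 4

|R(1,1) − R(0,0)| = 1.34725124 ≥ 2e-3
|R(2,2) − R(1,1)| = 0.27084271 ≥ 2e-3
|R(3,3) − R(2,2)| = 0.01406271 ≥ 2e-3
|R(4,4) − R(3,3)| = 0.00018229 < 2e-3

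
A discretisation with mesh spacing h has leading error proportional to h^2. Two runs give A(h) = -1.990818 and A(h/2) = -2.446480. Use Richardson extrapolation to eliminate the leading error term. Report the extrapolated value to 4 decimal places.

-2.5984

Extrapolated value = (4·A(h/2) − A(h)) / (4 − 1)
= (4·(-2.446480) − (-1.990818)) / 3
= -7.795102 / 3 = -2.598367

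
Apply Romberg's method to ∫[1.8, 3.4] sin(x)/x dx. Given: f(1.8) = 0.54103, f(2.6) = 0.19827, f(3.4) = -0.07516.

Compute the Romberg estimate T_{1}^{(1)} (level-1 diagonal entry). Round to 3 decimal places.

0.336

T_{0}^{(0)} (trapezoid, 1 panel, h=1.6000): 0.37270
T_{1}^{(0)} (trapezoid, 2 panels, h=0.8000): 0.34496
T_{1}^{(1)} = 0.34496 + (0.34496 − 0.37270)/3 = 0.33571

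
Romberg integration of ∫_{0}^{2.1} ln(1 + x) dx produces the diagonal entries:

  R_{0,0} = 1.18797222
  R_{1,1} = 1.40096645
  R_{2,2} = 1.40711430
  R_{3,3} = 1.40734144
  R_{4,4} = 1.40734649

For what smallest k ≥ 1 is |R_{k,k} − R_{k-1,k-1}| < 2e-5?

|R_{1,1} − R_{0,0}| = 0.21299423 ≥ 2e-5
|R_{2,2} − R_{1,1}| = 0.00614785 ≥ 2e-5
|R_{3,3} − R_{2,2}| = 0.00022714 ≥ 2e-5
|R_{4,4} − R_{3,3}| = 0.00000505 < 2e-5

k = 4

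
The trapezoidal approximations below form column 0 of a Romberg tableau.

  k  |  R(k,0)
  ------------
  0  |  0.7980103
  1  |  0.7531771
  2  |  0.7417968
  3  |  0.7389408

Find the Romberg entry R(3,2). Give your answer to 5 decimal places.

0.73799

Richardson extrapolation on the trapezoidal column (denominator 4−1=3):
R(2,1) = (4·0.7417968 − 0.7531771) / 3 = 0.7380034
R(3,1) = (4·0.7389408 − 0.7417968) / 3 = 0.7379888
R(3,2) = (16·0.7379888 − 0.7380034) / 15 = 0.7379878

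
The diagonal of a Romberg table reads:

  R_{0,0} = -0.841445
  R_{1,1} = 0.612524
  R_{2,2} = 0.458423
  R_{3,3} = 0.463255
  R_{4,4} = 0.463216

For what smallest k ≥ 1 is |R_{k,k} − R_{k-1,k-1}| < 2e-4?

|R_{1,1} − R_{0,0}| = 1.453969 ≥ 2e-4
|R_{2,2} − R_{1,1}| = 0.154101 ≥ 2e-4
|R_{3,3} − R_{2,2}| = 0.004832 ≥ 2e-4
|R_{4,4} − R_{3,3}| = 0.000039 < 2e-4

k = 4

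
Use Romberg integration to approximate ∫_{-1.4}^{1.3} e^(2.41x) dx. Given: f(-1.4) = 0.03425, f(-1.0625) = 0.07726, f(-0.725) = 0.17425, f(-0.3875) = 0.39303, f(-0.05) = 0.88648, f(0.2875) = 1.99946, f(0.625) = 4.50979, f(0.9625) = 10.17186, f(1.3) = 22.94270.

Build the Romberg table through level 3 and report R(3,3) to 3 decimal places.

R(0,0) (trapezoid, 1 panel, h=2.7000): 31.01888
R(1,0) (trapezoid, 2 panels, h=1.3500): 16.70619
R(2,0) (trapezoid, 4 panels, h=0.6750): 11.51482
R(3,0) (trapezoid, 8 panels, h=0.3375): 10.02395
R(1,1) = 16.70619 + (16.70619 − 31.01888)/3 = 11.93529
R(2,1) = 11.51482 + (11.51482 − 16.70619)/3 = 9.78436
R(3,1) = 10.02395 + (10.02395 − 11.51482)/3 = 9.52699
R(2,2) = 9.78436 + (9.78436 − 11.93529)/15 = 9.64096
R(3,2) = 9.52699 + (9.52699 − 9.78436)/15 = 9.50983
R(3,3) = 9.50983 + (9.50983 − 9.64096)/63 = 9.50775

9.508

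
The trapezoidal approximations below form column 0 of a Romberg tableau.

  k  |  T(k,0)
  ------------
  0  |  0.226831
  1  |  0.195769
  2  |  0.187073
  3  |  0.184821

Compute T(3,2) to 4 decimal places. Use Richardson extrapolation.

0.1841

Richardson extrapolation on the trapezoidal column (denominator 4−1=3):
T(2,1) = (4·0.187073 − 0.195769) / 3 = 0.184174
T(3,1) = 0.184821 + (0.184821 − 0.187073)/3 = 0.184070
T(3,2) = (16·0.184070 − 0.184174) / 15 = 0.184063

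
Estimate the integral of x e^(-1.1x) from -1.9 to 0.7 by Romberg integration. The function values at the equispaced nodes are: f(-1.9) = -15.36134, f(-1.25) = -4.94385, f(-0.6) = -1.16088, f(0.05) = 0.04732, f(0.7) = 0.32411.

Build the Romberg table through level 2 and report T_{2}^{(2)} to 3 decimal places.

-7.970

T_{0}^{(0)} (trapezoid, 1 panel, h=2.6000): -19.54840
T_{1}^{(0)} (trapezoid, 2 panels, h=1.3000): -11.28334
T_{2}^{(0)} (trapezoid, 4 panels, h=0.6500): -8.82442
T_{1}^{(1)} = -11.28334 + (-11.28334 − (-19.54840))/3 = -8.52832
T_{2}^{(1)} = -8.82442 + (-8.82442 − (-11.28334))/3 = -8.00478
T_{2}^{(2)} = -8.00478 + (-8.00478 − (-8.52832))/15 = -7.96988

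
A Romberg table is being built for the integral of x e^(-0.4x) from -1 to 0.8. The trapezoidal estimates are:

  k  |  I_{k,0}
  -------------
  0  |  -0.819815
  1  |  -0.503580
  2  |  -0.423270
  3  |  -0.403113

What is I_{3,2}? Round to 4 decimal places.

-0.3964

I_{2,1} = -0.423270 + (-0.423270 − (-0.503580))/3 = -0.396500
I_{3,1} = -0.403113 + (-0.403113 − (-0.423270))/3 = -0.396394
I_{3,2} = -0.396394 + (-0.396394 − (-0.396500))/15 = -0.396387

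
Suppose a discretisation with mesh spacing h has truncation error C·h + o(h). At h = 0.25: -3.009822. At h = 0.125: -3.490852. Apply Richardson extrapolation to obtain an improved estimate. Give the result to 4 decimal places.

The leading error scales as h; refining by a factor of 2 reduces it by 2^1 = 2.
Extrapolated value = (2·A(h/2) − A(h)) / (2 − 1)
= (2·(-3.490852) − (-3.009822)) / 1
= -3.971882 / 1 = -3.971882

-3.9719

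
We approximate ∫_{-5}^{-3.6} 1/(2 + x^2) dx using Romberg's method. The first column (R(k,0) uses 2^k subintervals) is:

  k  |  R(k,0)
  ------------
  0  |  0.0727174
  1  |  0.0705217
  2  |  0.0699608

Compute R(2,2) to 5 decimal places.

Richardson extrapolation on the trapezoidal column (denominator 4−1=3):
R(1,1) = (4·0.0705217 − 0.0727174) / 3 = 0.0697898
R(2,1) = 0.0699608 + (0.0699608 − 0.0705217)/3 = 0.0697738
R(2,2) = 0.0697738 + (0.0697738 − 0.0697898)/15 = 0.0697727

0.06977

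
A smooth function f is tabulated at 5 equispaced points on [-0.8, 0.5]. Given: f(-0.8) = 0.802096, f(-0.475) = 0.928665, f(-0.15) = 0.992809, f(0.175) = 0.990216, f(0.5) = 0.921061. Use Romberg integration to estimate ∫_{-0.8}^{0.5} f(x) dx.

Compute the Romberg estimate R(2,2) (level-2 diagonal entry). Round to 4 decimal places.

1.2333

R(0,0) (trapezoid, 1 panel, h=1.3000): 1.120052
R(1,0) (trapezoid, 2 panels, h=0.6500): 1.205352
R(2,0) (trapezoid, 4 panels, h=0.3250): 1.226312
R(1,1) = 1.205352 + (1.205352 − 1.120052)/3 = 1.233785
R(2,1) = 1.226312 + (1.226312 − 1.205352)/3 = 1.233299
R(2,2) = 1.233299 + (1.233299 − 1.233785)/15 = 1.233267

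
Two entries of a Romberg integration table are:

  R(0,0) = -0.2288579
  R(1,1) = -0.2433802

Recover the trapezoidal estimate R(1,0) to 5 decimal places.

From R(1,1) = (4·R(1,0) − R(0,0))/3, solve for R(1,0):
4·R(1,0) = 3·(-0.2433802) + (-0.2288579) = -0.9589985
R(1,0) = -0.2397496

-0.23975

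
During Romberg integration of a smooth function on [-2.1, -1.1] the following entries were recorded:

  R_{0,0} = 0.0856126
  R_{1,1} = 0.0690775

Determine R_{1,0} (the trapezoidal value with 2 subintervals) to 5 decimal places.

From R_{1,1} = (4·R_{1,0} − R_{0,0})/3, solve for R_{1,0}:
4·R_{1,0} = 3·0.0690775 + 0.0856126 = 0.2928451
R_{1,0} = 0.0732113

0.07321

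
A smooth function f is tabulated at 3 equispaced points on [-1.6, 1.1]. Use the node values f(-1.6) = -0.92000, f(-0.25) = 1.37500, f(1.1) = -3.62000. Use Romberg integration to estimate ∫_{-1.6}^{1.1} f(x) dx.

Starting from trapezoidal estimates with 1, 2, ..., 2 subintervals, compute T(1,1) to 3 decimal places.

0.432

T(0,0) (trapezoid, 1 panel, h=2.7000): -6.12900
T(1,0) (trapezoid, 2 panels, h=1.3500): -1.20825
T(1,1) = -1.20825 + (-1.20825 − (-6.12900))/3 = 0.43200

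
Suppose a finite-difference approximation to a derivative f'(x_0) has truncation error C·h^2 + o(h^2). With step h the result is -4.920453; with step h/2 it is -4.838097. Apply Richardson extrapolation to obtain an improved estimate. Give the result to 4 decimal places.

Extrapolated value = (4·A(h/2) − A(h)) / (4 − 1)
= (4·(-4.838097) − (-4.920453)) / 3
= -14.431935 / 3 = -4.810645

-4.8106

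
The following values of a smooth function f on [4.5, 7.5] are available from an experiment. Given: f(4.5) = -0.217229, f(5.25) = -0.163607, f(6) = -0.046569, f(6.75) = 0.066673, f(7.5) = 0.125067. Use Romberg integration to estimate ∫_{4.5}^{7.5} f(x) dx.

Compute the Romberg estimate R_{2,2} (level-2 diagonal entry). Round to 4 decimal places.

R_{0,0} (trapezoid, 1 panel, h=3.0000): -0.138243
R_{1,0} (trapezoid, 2 panels, h=1.5000): -0.138975
R_{2,0} (trapezoid, 4 panels, h=0.7500): -0.142188
R_{1,1} = -0.138975 + (-0.138975 − (-0.138243))/3 = -0.139219
R_{2,1} = -0.142188 + (-0.142188 − (-0.138975))/3 = -0.143259
R_{2,2} = -0.143259 + (-0.143259 − (-0.139219))/15 = -0.143528

-0.1435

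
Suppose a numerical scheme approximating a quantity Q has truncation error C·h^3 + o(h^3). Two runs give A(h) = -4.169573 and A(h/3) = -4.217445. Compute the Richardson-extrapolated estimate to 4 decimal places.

-4.2193

The leading error scales as h^3; refining by a factor of 3 reduces it by 3^3 = 27.
Extrapolated value = (27·A(h/3) − A(h)) / (27 − 1)
= (27·(-4.217445) − (-4.169573)) / 26
= -109.701442 / 26 = -4.219286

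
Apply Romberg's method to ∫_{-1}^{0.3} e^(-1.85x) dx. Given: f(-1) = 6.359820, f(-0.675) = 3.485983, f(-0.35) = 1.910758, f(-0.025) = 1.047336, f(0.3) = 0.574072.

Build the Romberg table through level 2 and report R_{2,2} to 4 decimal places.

3.1277

R_{0,0} (trapezoid, 1 panel, h=1.3000): 4.507030
R_{1,0} (trapezoid, 2 panels, h=0.6500): 3.495508
R_{2,0} (trapezoid, 4 panels, h=0.3250): 3.221082
R_{1,1} = 3.495508 + (3.495508 − 4.507030)/3 = 3.158334
R_{2,1} = 3.221082 + (3.221082 − 3.495508)/3 = 3.129607
R_{2,2} = 3.129607 + (3.129607 − 3.158334)/15 = 3.127692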